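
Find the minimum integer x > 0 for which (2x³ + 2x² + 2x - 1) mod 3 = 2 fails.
Testing positive integers:
x = 1: LHS = (2·1³ + 2·1² + 2·1 - 1) mod 3 = 5 mod 3 = 2; 2 = 2 — holds
x = 2: LHS = (2·2³ + 2·2² + 2·2 - 1) mod 3 = 27 mod 3 = 0; 0 = 2 — FAILS  ← smallest positive counterexample

Answer: x = 2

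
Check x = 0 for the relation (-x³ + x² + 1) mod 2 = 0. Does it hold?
x = 0: LHS = (-0³ + 0² + 1) mod 2 = 1 mod 2 = 1; 1 = 0 — FAILS

The relation fails at x = 0, so x = 0 is a counterexample.

Answer: No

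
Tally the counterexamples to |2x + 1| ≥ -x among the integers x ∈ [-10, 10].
Over all integers in [-10, 10], LHS − RHS is smallest at x = -1, where it equals 0:
x = -1: LHS = |2·(-1) + 1| = |-1| = 1, RHS = -(-1) = 1; 1 ≥ 1 — holds
At the ends of the range:
x = -10: LHS = |2·(-10) + 1| = |-19| = 19, RHS = -(-10) = 10; 19 ≥ 10 — holds
x = 10: LHS = |2·10 + 1| = |21| = 21; 21 ≥ -10 — holds
Hence LHS − RHS is never negative, i.e. LHS ≥ RHS throughout, so the relation holds for every integer in [-10, 10].

No counterexample appears in that range.

Answer: 0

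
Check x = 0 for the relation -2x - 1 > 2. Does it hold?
x = 0: LHS = -2·0 - 1 = -1; -1 > 2 — FAILS

The relation fails at x = 0, so x = 0 is a counterexample.

Answer: No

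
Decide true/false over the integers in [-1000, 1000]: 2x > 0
The claim fails at x = 0:
x = 0: LHS = 2·0 = 0; 0 > 0 — FAILS

Because a single integer refutes it, the statement is false.

Answer: False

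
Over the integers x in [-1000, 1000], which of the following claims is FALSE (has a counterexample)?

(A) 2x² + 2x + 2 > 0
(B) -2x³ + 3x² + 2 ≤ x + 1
(A) Over all integers in [-1000, 1000], LHS − RHS is smallest at x = 0, where it equals 2:
x = 0: LHS = 2·0² + 2·0 + 2 = 2; 2 > 0 — holds
At the ends of the range:
x = -1000: LHS = 2·(-1000)² + 2·(-1000) + 2 = 1998002; 1998002 > 0 — holds
x = 1000: LHS = 2·1000² + 2·1000 + 2 = 2002002; 2002002 > 0 — holds
Hence LHS − RHS is never zero or negative, i.e. LHS > RHS throughout, so the relation holds for every integer in [-1000, 1000].

(B) x = 0: LHS = -2·0³ + 3·0² + 2 = 2, RHS = 0 + 1 = 1; 2 ≤ 1 — FAILS

Only (B) has a counterexample.

Answer: B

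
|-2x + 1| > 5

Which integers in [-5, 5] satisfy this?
Holds for: {-5, -4, -3, 4, 5}
Fails for: {-2, -1, 0, 1, 2, 3}

Answer: {-5, -4, -3, 4, 5}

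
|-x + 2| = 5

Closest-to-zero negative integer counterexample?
Testing negative integers from -1 downward:
x = -1: LHS = |-(-1) + 2| = |3| = 3; 3 = 5 — FAILS  ← closest negative counterexample to 0

Answer: x = -1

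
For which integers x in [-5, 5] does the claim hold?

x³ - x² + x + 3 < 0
Holds for: {-5, -4, -3, -2}
Fails for: {-1, 0, 1, 2, 3, 4, 5}

Answer: {-5, -4, -3, -2}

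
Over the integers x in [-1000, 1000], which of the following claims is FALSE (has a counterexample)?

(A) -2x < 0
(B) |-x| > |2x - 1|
(A) x = 0: LHS = -2·0 = 0; 0 < 0 — FAILS
(B) x = 0: LHS = |-0| = |0| = 0, RHS = |2·0 - 1| = |-1| = 1; 0 > 1 — FAILS

Answer: Both A and B are false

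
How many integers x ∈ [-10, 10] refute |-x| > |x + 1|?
Counterexamples in [-10, 10]: {0, 1, 2, 3, 4, 5, 6, 7, 8, 9, 10}.

Counting them gives 11 values.

Answer: 11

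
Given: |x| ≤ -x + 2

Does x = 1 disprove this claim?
Substitute x = 1 into the relation:
x = 1: LHS = |1| = 1, RHS = -1 + 2 = 1; 1 ≤ 1 — holds

The claim holds here, so x = 1 is not a counterexample. (A counterexample exists elsewhere, e.g. x = 2.)

Answer: No, x = 1 is not a counterexample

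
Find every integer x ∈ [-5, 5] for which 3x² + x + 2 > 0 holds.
Over all integers in [-5, 5], LHS − RHS is smallest at x = 0, where it equals 2:
x = 0: LHS = 3·0² + 0 + 2 = 2; 2 > 0 — holds
At the ends of the range:
x = -5: LHS = 3·(-5)² + (-5) + 2 = 72; 72 > 0 — holds
x = 5: LHS = 3·5² + 5 + 2 = 82; 82 > 0 — holds
Hence LHS − RHS is never zero or negative, i.e. LHS > RHS throughout, so the relation holds for every integer in [-5, 5].

Answer: All integers in [-5, 5]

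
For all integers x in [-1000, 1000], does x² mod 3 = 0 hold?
The claim fails at x = 1:
x = 1: LHS = (1²) mod 3 = 1 mod 3 = 1; 1 = 0 — FAILS

Because a single integer refutes it, the statement is false.

Answer: False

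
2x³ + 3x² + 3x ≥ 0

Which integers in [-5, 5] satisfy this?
Holds for: {0, 1, 2, 3, 4, 5}
Fails for: {-5, -4, -3, -2, -1}

Answer: {0, 1, 2, 3, 4, 5}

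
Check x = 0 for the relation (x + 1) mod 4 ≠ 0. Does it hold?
x = 0: LHS = (0 + 1) mod 4 = 1 mod 4 = 1; 1 ≠ 0 — holds

The relation is satisfied at x = 0.

Answer: Yes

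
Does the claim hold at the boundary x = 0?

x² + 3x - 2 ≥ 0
x = 0: LHS = 0² + 3·0 - 2 = -2; -2 ≥ 0 — FAILS

The relation fails at x = 0, so x = 0 is a counterexample.

Answer: No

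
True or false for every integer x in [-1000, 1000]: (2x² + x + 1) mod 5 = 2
The claim fails at x = 0:
x = 0: LHS = (2·0² + 0 + 1) mod 5 = 1 mod 5 = 1; 1 = 2 — FAILS

Because a single integer refutes it, the statement is false.

Answer: False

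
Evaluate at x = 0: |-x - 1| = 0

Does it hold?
x = 0: LHS = |-0 - 1| = |-1| = 1; 1 = 0 — FAILS

The relation fails at x = 0, so x = 0 is a counterexample.

Answer: No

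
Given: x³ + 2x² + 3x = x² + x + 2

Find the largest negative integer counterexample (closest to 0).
Testing negative integers from -1 downward:
x = -1: LHS = (-1)³ + 2·(-1)² + 3·(-1) = -2, RHS = (-1)² + (-1) + 2 = 2; -2 = 2 — FAILS  ← closest negative counterexample to 0

Answer: x = -1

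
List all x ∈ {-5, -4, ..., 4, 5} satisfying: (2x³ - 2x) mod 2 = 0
For a polynomial with integer coefficients, its value mod 2 depends only on x mod 2, so it suffices to check one representative of each residue class, x = 0, 1:
x = 0: LHS = (2·0³ - 2·0) mod 2 = 0 mod 2 = 0; 0 = 0 — holds
x = 1: LHS = (2·1³ - 2·1) mod 2 = 0 mod 2 = 0; 0 = 0 — holds
The relation holds in every residue class, so the relation holds for every integer in [-5, 5].

Answer: All integers in [-5, 5]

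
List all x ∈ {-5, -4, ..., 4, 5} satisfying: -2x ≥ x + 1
Holds for: {-5, -4, -3, -2, -1}
Fails for: {0, 1, 2, 3, 4, 5}

Answer: {-5, -4, -3, -2, -1}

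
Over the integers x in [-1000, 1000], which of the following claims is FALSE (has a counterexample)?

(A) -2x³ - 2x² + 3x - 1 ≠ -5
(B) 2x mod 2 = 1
(A) Track d = LHS − RHS over the integers in [-1000, 1000]. Equality would need d = 0, but d changes sign only between consecutive integers, jumping over 0:
x = 1: LHS = -2·1³ - 2·1² + 3·1 - 1 = -2; -2 ≠ -5 — holds  (d = 3)
x = 2: LHS = -2·2³ - 2·2² + 3·2 - 1 = -19; -19 ≠ -5 — holds  (d = -14)
Away from these crossings d keeps a constant sign, and checking every integer in [-1000, 1000] confirms d ≠ 0 throughout. Hence the two sides are never equal, so the relation holds for every integer in [-1000, 1000].

(B) x = 0: LHS = (2·0) mod 2 = 0 mod 2 = 0; 0 = 1 — FAILS

Only (B) has a counterexample.

Answer: B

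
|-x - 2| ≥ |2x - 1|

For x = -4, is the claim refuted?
Substitute x = -4 into the relation:
x = -4: LHS = |-(-4) - 2| = |2| = 2, RHS = |2·(-4) - 1| = |-9| = 9; 2 ≥ 9 — FAILS

Since the claim fails at x = -4, this value is a counterexample.

Answer: Yes, x = -4 is a counterexample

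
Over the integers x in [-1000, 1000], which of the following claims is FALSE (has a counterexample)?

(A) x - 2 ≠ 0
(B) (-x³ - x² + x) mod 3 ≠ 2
(A) x = 2: LHS = 2 - 2 = 0; 0 ≠ 0 — FAILS
(B) x = 1: LHS = (-1³ - 1² + 1) mod 3 = (-1) mod 3 = 2; 2 ≠ 2 — FAILS

Answer: Both A and B are false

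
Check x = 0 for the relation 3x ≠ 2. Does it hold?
x = 0: LHS = 3·0 = 0; 0 ≠ 2 — holds

The relation is satisfied at x = 0.

Answer: Yes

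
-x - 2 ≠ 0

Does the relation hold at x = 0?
x = 0: LHS = -0 - 2 = -2; -2 ≠ 0 — holds

The relation is satisfied at x = 0.

Answer: Yes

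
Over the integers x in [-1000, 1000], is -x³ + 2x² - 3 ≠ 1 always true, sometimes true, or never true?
Track d = LHS − RHS over the integers in [-1000, 1000]. Equality would need d = 0, but d changes sign only between consecutive integers, jumping over 0:
x = -2: LHS = -(-2)³ + 2·(-2)² - 3 = 13; 13 ≠ 1 — holds  (d = 12)
x = -1: LHS = -(-1)³ + 2·(-1)² - 3 = 0; 0 ≠ 1 — holds  (d = -1)
Away from these crossings d keeps a constant sign, and checking every integer in [-1000, 1000] confirms d ≠ 0 throughout. Hence the two sides are never equal, so the relation holds for every integer in [-1000, 1000].

No counterexample exists.

Answer: Always true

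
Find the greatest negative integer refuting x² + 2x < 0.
Testing negative integers from -1 downward:
x = -1: LHS = (-1)² + 2·(-1) = -1; -1 < 0 — holds
x = -2: LHS = (-2)² + 2·(-2) = 0; 0 < 0 — FAILS  ← closest negative counterexample to 0

Answer: x = -2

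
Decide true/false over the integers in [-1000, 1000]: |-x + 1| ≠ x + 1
The claim fails at x = 0:
x = 0: LHS = |-0 + 1| = |1| = 1, RHS = 0 + 1 = 1; 1 ≠ 1 — FAILS

Because a single integer refutes it, the statement is false.

Answer: False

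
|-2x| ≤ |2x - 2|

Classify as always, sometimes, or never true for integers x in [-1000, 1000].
Holds at x = 0: LHS = |-2·0| = |0| = 0, RHS = |2·0 - 2| = |-2| = 2; 0 ≤ 2 — holds
Fails at x = 1: LHS = |-2·1| = |-2| = 2, RHS = |2·1 - 2| = |0| = 0; 2 ≤ 0 — FAILS
It is satisfied by some integers in the range but not all.

Answer: Sometimes true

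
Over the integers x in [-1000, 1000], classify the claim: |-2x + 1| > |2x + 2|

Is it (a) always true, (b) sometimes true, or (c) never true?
Holds at x = -1: LHS = |-2·(-1) + 1| = |3| = 3, RHS = |2·(-1) + 2| = |0| = 0; 3 > 0 — holds
Fails at x = 0: LHS = |-2·0 + 1| = |1| = 1, RHS = |2·0 + 2| = |2| = 2; 1 > 2 — FAILS
It is satisfied by some integers in the range but not all.

Answer: Sometimes true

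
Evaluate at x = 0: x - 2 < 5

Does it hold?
x = 0: LHS = 0 - 2 = -2; -2 < 5 — holds

The relation is satisfied at x = 0.

Answer: Yes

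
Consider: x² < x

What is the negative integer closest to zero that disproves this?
Testing negative integers from -1 downward:
x = -1: LHS = (-1)² = 1; 1 < -1 — FAILS  ← closest negative counterexample to 0

Answer: x = -1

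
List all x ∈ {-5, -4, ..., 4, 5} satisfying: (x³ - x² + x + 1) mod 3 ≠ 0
For a polynomial with integer coefficients, its value mod 3 depends only on x mod 3, so it suffices to check one representative of each residue class, x = 0, 1, 2:
x = 0: LHS = (0³ - 0² + 0 + 1) mod 3 = 1 mod 3 = 1; 1 ≠ 0 — holds
x = 1: LHS = (1³ - 1² + 1 + 1) mod 3 = 2 mod 3 = 2; 2 ≠ 0 — holds
x = 2: LHS = (2³ - 2² + 2 + 1) mod 3 = 7 mod 3 = 1; 1 ≠ 0 — holds
The relation holds in every residue class, so the relation holds for every integer in [-5, 5].

Answer: All integers in [-5, 5]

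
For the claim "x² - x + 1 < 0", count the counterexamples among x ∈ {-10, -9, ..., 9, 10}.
Counterexamples in [-10, 10]: {-10, -9, -8, -7, -6, -5, -4, -3, -2, -1, 0, 1, 2, 3, 4, 5, 6, 7, 8, 9, 10}.

Counting them gives 21 values.

Answer: 21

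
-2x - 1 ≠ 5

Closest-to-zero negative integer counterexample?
Testing negative integers from -1 downward:
x = -1: LHS = -2·(-1) - 1 = 1; 1 ≠ 5 — holds
x = -2: LHS = -2·(-2) - 1 = 3; 3 ≠ 5 — holds
x = -3: LHS = -2·(-3) - 1 = 5; 5 ≠ 5 — FAILS  ← closest negative counterexample to 0

Answer: x = -3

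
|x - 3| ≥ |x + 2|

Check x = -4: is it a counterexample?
Substitute x = -4 into the relation:
x = -4: LHS = |(-4) - 3| = |-7| = 7, RHS = |(-4) + 2| = |-2| = 2; 7 ≥ 2 — holds

The claim holds here, so x = -4 is not a counterexample. (A counterexample exists elsewhere, e.g. x = 1.)

Answer: No, x = -4 is not a counterexample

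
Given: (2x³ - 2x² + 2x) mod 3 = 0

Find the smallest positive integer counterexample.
Testing positive integers:
x = 1: LHS = (2·1³ - 2·1² + 2·1) mod 3 = 2 mod 3 = 2; 2 = 0 — FAILS  ← smallest positive counterexample

Answer: x = 1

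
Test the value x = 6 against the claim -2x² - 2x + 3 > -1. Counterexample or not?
Substitute x = 6 into the relation:
x = 6: LHS = -2·6² - 2·6 + 3 = -81; -81 > -1 — FAILS

Since the claim fails at x = 6, this value is a counterexample.

Answer: Yes, x = 6 is a counterexample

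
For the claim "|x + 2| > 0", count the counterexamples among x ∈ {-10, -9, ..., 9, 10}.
Counterexamples in [-10, 10]: {-2}.

Counting them gives 1 values.

Answer: 1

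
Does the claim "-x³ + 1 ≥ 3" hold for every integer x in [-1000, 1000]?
The claim fails at x = 0:
x = 0: LHS = -0³ + 1 = 1; 1 ≥ 3 — FAILS

Because a single integer refutes it, the statement is false.

Answer: False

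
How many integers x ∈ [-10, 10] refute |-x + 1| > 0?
Counterexamples in [-10, 10]: {1}.

Counting them gives 1 values.

Answer: 1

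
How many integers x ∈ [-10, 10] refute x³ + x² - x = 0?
Counterexamples in [-10, 10]: {-10, -9, -8, -7, -6, -5, -4, -3, -2, -1, 1, 2, 3, 4, 5, 6, 7, 8, 9, 10}.

Counting them gives 20 values.

Answer: 20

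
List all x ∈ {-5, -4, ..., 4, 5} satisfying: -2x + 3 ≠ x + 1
Track d = LHS − RHS over the integers in [-5, 5]. Equality would need d = 0, but d changes sign only between consecutive integers, jumping over 0:
x = 0: LHS = -2·0 + 3 = 3, RHS = 0 + 1 = 1; 3 ≠ 1 — holds  (d = 2)
x = 1: LHS = -2·1 + 3 = 1, RHS = 1 + 1 = 2; 1 ≠ 2 — holds  (d = -1)
Away from these crossings d keeps a constant sign, and checking every integer in [-5, 5] confirms d ≠ 0 throughout. Hence the two sides are never equal, so the relation holds for every integer in [-5, 5].

Answer: All integers in [-5, 5]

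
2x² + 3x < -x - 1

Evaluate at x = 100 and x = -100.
x = 100: LHS = 2·100² + 3·100 = 20300, RHS = -100 - 1 = -101; 20300 < -101 — FAILS
x = -100: LHS = 2·(-100)² + 3·(-100) = 19700, RHS = -(-100) - 1 = 99; 19700 < 99 — FAILS

Answer: No, fails for both x = 100 and x = -100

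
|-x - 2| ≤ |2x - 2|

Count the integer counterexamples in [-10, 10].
Counterexamples in [-10, 10]: {1, 2, 3}.

Counting them gives 3 values.

Answer: 3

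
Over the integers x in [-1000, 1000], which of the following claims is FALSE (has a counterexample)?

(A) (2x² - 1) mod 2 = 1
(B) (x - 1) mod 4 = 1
(A) For a polynomial with integer coefficients, its value mod 2 depends only on x mod 2, so it suffices to check one representative of each residue class, x = 0, 1:
x = 0: LHS = (2·0² - 1) mod 2 = (-1) mod 2 = 1; 1 = 1 — holds
x = 1: LHS = (2·1² - 1) mod 2 = 1 mod 2 = 1; 1 = 1 — holds
The relation holds in every residue class, so the relation holds for every integer in [-1000, 1000].

(B) x = 0: LHS = (0 - 1) mod 4 = (-1) mod 4 = 3; 3 = 1 — FAILS

Only (B) has a counterexample.

Answer: B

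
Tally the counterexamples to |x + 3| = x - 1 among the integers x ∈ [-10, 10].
Counterexamples in [-10, 10]: {-10, -9, -8, -7, -6, -5, -4, -3, -2, -1, 0, 1, 2, 3, 4, 5, 6, 7, 8, 9, 10}.

Counting them gives 21 values.

Answer: 21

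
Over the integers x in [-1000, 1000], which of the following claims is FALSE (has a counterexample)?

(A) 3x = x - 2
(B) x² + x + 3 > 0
(A) x = 0: LHS = 3·0 = 0, RHS = 0 - 2 = -2; 0 = -2 — FAILS

(B) Over all integers in [-1000, 1000], LHS − RHS is smallest at x = 0, where it equals 3:
x = 0: LHS = 0² + 0 + 3 = 3; 3 > 0 — holds
At the ends of the range:
x = -1000: LHS = (-1000)² + (-1000) + 3 = 999003; 999003 > 0 — holds
x = 1000: LHS = 1000² + 1000 + 3 = 1001003; 1001003 > 0 — holds
Hence LHS − RHS is never zero or negative, i.e. LHS > RHS throughout, so the relation holds for every integer in [-1000, 1000].

Only (A) has a counterexample.

Answer: A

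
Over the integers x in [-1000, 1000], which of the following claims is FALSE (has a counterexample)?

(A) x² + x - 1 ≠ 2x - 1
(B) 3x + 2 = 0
(A) x = 0: LHS = 0² + 0 - 1 = -1, RHS = 2·0 - 1 = -1; -1 ≠ -1 — FAILS
(B) x = 0: LHS = 3·0 + 2 = 2; 2 = 0 — FAILS

Answer: Both A and B are false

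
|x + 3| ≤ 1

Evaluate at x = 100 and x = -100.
x = 100: LHS = |100 + 3| = |103| = 103; 103 ≤ 1 — FAILS
x = -100: LHS = |(-100) + 3| = |-97| = 97; 97 ≤ 1 — FAILS

Answer: No, fails for both x = 100 and x = -100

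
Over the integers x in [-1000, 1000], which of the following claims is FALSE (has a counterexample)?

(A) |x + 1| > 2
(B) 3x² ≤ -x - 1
(A) x = 0: LHS = |0 + 1| = |1| = 1; 1 > 2 — FAILS
(B) x = 0: LHS = 3·0² = 0, RHS = -0 - 1 = -1; 0 ≤ -1 — FAILS

Answer: Both A and B are false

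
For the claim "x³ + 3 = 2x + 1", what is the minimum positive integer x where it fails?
Testing positive integers:
x = 1: LHS = 1³ + 3 = 4, RHS = 2·1 + 1 = 3; 4 = 3 — FAILS  ← smallest positive counterexample

Answer: x = 1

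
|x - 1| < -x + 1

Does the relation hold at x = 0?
x = 0: LHS = |0 - 1| = |-1| = 1, RHS = -0 + 1 = 1; 1 < 1 — FAILS

The relation fails at x = 0, so x = 0 is a counterexample.

Answer: No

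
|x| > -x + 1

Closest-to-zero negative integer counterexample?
Testing negative integers from -1 downward:
x = -1: LHS = |-1| = 1, RHS = -(-1) + 1 = 2; 1 > 2 — FAILS  ← closest negative counterexample to 0

Answer: x = -1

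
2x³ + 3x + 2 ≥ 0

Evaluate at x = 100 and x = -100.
x = 100: LHS = 2·100³ + 3·100 + 2 = 2000302; 2000302 ≥ 0 — holds
x = -100: LHS = 2·(-100)³ + 3·(-100) + 2 = -2000298; -2000298 ≥ 0 — FAILS

Answer: Partially: holds for x = 100, fails for x = -100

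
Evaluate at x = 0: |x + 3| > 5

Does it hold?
x = 0: LHS = |0 + 3| = |3| = 3; 3 > 5 — FAILS

The relation fails at x = 0, so x = 0 is a counterexample.

Answer: No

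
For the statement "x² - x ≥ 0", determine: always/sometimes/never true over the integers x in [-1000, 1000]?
Over all integers in [-1000, 1000], LHS − RHS is smallest at x = 0, where it equals 0:
x = 0: LHS = 0² - 0 = 0; 0 ≥ 0 — holds
At the ends of the range:
x = -1000: LHS = (-1000)² - (-1000) = 1001000; 1001000 ≥ 0 — holds
x = 1000: LHS = 1000² - 1000 = 999000; 999000 ≥ 0 — holds
Hence LHS − RHS is never negative, i.e. LHS ≥ RHS throughout, so the relation holds for every integer in [-1000, 1000].

No counterexample exists.

Answer: Always true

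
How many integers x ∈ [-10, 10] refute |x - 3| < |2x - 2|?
Counterexamples in [-10, 10]: {-1, 0, 1}.

Counting them gives 3 values.

Answer: 3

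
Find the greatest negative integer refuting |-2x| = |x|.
Testing negative integers from -1 downward:
x = -1: LHS = |-2·(-1)| = |2| = 2, RHS = |-1| = 1; 2 = 1 — FAILS  ← closest negative counterexample to 0

Answer: x = -1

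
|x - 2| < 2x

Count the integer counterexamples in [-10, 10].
Counterexamples in [-10, 10]: {-10, -9, -8, -7, -6, -5, -4, -3, -2, -1, 0}.

Counting them gives 11 values.

Answer: 11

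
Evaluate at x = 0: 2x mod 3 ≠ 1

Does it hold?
x = 0: LHS = (2·0) mod 3 = 0 mod 3 = 0; 0 ≠ 1 — holds

The relation is satisfied at x = 0.

Answer: Yes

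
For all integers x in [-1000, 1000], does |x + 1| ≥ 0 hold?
An absolute value is never negative, so the left side is ≥ 0 for every x, while the right side is 0. Tightest case in [-1000, 1000] is x = -1:
x = -1: LHS = |(-1) + 1| = |0| = 0; 0 ≥ 0 — holds
Hence LHS − RHS is never negative, i.e. LHS ≥ RHS throughout, so the relation holds for every integer in [-1000, 1000].

No counterexample exists.

Answer: True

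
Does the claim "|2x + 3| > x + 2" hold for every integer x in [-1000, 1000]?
The claim fails at x = -1:
x = -1: LHS = |2·(-1) + 3| = |1| = 1, RHS = (-1) + 2 = 1; 1 > 1 — FAILS

Because a single integer refutes it, the statement is false.

Answer: False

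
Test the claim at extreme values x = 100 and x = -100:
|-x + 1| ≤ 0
x = 100: LHS = |-100 + 1| = |-99| = 99; 99 ≤ 0 — FAILS
x = -100: LHS = |-(-100) + 1| = |101| = 101; 101 ≤ 0 — FAILS

Answer: No, fails for both x = 100 and x = -100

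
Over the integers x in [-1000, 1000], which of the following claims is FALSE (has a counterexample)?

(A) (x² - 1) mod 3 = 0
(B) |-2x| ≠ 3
(A) x = 0: LHS = (0² - 1) mod 3 = (-1) mod 3 = 2; 2 = 0 — FAILS

(B) Track d = LHS − RHS over the integers in [-1000, 1000]. Equality would need d = 0, but d changes sign only between consecutive integers, jumping over 0:
x = -2: LHS = |-2·(-2)| = |4| = 4; 4 ≠ 3 — holds  (d = 1)
x = -1: LHS = |-2·(-1)| = |2| = 2; 2 ≠ 3 — holds  (d = -1)
x = 1: LHS = |-2·1| = |-2| = 2; 2 ≠ 3 — holds  (d = -1)
x = 2: LHS = |-2·2| = |-4| = 4; 4 ≠ 3 — holds  (d = 1)
Away from these crossings d keeps a constant sign, and checking every integer in [-1000, 1000] confirms d ≠ 0 throughout. Hence the two sides are never equal, so the relation holds for every integer in [-1000, 1000].

Only (A) has a counterexample.

Answer: A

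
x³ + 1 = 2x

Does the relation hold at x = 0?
x = 0: LHS = 0³ + 1 = 1, RHS = 2·0 = 0; 1 = 0 — FAILS

The relation fails at x = 0, so x = 0 is a counterexample.

Answer: No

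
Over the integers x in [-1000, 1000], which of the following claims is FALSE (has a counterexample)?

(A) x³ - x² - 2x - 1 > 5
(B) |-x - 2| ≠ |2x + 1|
(A) x = 0: LHS = 0³ - 0² - 2·0 - 1 = -1; -1 > 5 — FAILS
(B) x = 1: LHS = |-1 - 2| = |-3| = 3, RHS = |2·1 + 1| = |3| = 3; 3 ≠ 3 — FAILS

Answer: Both A and B are false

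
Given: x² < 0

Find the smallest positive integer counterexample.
Testing positive integers:
x = 1: LHS = 1² = 1; 1 < 0 — FAILS  ← smallest positive counterexample

Answer: x = 1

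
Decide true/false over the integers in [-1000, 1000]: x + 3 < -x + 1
The claim fails at x = 0:
x = 0: LHS = 0 + 3 = 3, RHS = -0 + 1 = 1; 3 < 1 — FAILS

Because a single integer refutes it, the statement is false.

Answer: False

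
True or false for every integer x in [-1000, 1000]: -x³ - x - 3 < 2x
The claim fails at x = -1:
x = -1: LHS = -(-1)³ - (-1) - 3 = -1, RHS = 2·(-1) = -2; -1 < -2 — FAILS

Because a single integer refutes it, the statement is false.

Answer: False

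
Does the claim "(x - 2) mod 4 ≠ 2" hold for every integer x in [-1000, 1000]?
The claim fails at x = 0:
x = 0: LHS = (0 - 2) mod 4 = (-2) mod 4 = 2; 2 ≠ 2 — FAILS

Because a single integer refutes it, the statement is false.

Answer: False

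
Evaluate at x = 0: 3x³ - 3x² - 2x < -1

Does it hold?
x = 0: LHS = 3·0³ - 3·0² - 2·0 = 0; 0 < -1 — FAILS

The relation fails at x = 0, so x = 0 is a counterexample.

Answer: No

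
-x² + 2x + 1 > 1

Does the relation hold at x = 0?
x = 0: LHS = -0² + 2·0 + 1 = 1; 1 > 1 — FAILS

The relation fails at x = 0, so x = 0 is a counterexample.

Answer: No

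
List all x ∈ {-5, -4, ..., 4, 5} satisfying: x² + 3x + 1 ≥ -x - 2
Holds for: {-5, -4, -3, -1, 0, 1, 2, 3, 4, 5}
Fails for: {-2}

Answer: {-5, -4, -3, -1, 0, 1, 2, 3, 4, 5}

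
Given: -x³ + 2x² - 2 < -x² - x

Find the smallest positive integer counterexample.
Testing positive integers:
x = 1: LHS = -1³ + 2·1² - 2 = -1, RHS = -1² - 1 = -2; -1 < -2 — FAILS  ← smallest positive counterexample

Answer: x = 1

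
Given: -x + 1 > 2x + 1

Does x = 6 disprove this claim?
Substitute x = 6 into the relation:
x = 6: LHS = -6 + 1 = -5, RHS = 2·6 + 1 = 13; -5 > 13 — FAILS

Since the claim fails at x = 6, this value is a counterexample.

Answer: Yes, x = 6 is a counterexample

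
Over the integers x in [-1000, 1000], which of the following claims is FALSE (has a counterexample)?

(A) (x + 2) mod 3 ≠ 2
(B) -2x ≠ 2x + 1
(A) x = 0: LHS = (0 + 2) mod 3 = 2 mod 3 = 2; 2 ≠ 2 — FAILS

(B) Track d = LHS − RHS over the integers in [-1000, 1000]. Equality would need d = 0, but d changes sign only between consecutive integers, jumping over 0:
x = -1: LHS = -2·(-1) = 2, RHS = 2·(-1) + 1 = -1; 2 ≠ -1 — holds  (d = 3)
x = 0: LHS = -2·0 = 0, RHS = 2·0 + 1 = 1; 0 ≠ 1 — holds  (d = -1)
Away from these crossings d keeps a constant sign, and checking every integer in [-1000, 1000] confirms d ≠ 0 throughout. Hence the two sides are never equal, so the relation holds for every integer in [-1000, 1000].

Only (A) has a counterexample.

Answer: A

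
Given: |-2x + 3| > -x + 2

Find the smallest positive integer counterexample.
Testing positive integers:
x = 1: LHS = |-2·1 + 3| = |1| = 1, RHS = -1 + 2 = 1; 1 > 1 — FAILS  ← smallest positive counterexample

Answer: x = 1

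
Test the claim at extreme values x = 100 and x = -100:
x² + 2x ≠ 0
x = 100: LHS = 100² + 2·100 = 10200; 10200 ≠ 0 — holds
x = -100: LHS = (-100)² + 2·(-100) = 9800; 9800 ≠ 0 — holds

Answer: Yes, holds for both x = 100 and x = -100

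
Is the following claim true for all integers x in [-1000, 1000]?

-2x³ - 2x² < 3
The claim fails at x = -2:
x = -2: LHS = -2·(-2)³ - 2·(-2)² = 8; 8 < 3 — FAILS

Because a single integer refutes it, the statement is false.

Answer: False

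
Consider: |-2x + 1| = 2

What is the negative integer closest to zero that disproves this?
Testing negative integers from -1 downward:
x = -1: LHS = |-2·(-1) + 1| = |3| = 3; 3 = 2 — FAILS  ← closest negative counterexample to 0

Answer: x = -1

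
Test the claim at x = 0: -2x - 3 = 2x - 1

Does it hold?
x = 0: LHS = -2·0 - 3 = -3, RHS = 2·0 - 1 = -1; -3 = -1 — FAILS

The relation fails at x = 0, so x = 0 is a counterexample.

Answer: No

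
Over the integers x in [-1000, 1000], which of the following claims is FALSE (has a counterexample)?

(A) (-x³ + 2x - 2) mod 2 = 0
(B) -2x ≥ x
(A) x = 1: LHS = (-1³ + 2·1 - 2) mod 2 = (-1) mod 2 = 1; 1 = 0 — FAILS
(B) x = 1: LHS = -2·1 = -2; -2 ≥ 1 — FAILS

Answer: Both A and B are false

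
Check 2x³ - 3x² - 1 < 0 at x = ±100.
x = 100: LHS = 2·100³ - 3·100² - 1 = 1969999; 1969999 < 0 — FAILS
x = -100: LHS = 2·(-100)³ - 3·(-100)² - 1 = -2030001; -2030001 < 0 — holds

Answer: Partially: fails for x = 100, holds for x = -100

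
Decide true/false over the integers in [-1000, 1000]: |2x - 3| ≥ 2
The claim fails at x = 1:
x = 1: LHS = |2·1 - 3| = |-1| = 1; 1 ≥ 2 — FAILS

Because a single integer refutes it, the statement is false.

Answer: False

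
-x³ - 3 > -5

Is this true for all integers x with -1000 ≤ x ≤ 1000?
The claim fails at x = 2:
x = 2: LHS = -2³ - 3 = -11; -11 > -5 — FAILS

Because a single integer refutes it, the statement is false.

Answer: False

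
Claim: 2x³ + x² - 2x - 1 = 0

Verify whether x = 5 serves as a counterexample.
Substitute x = 5 into the relation:
x = 5: LHS = 2·5³ + 5² - 2·5 - 1 = 264; 264 = 0 — FAILS

Since the claim fails at x = 5, this value is a counterexample.

Answer: Yes, x = 5 is a counterexample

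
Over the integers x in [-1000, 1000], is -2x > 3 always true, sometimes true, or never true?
Holds at x = -2: LHS = -2·(-2) = 4; 4 > 3 — holds
Fails at x = 0: LHS = -2·0 = 0; 0 > 3 — FAILS
It is satisfied by some integers in the range but not all.

Answer: Sometimes true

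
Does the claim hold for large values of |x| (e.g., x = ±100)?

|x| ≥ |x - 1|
x = 100: LHS = |100| = 100, RHS = |100 - 1| = |99| = 99; 100 ≥ 99 — holds
x = -100: LHS = |-100| = 100, RHS = |(-100) - 1| = |-101| = 101; 100 ≥ 101 — FAILS

Answer: Partially: holds for x = 100, fails for x = -100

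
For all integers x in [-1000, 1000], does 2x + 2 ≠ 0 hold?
The claim fails at x = -1:
x = -1: LHS = 2·(-1) + 2 = 0; 0 ≠ 0 — FAILS

Because a single integer refutes it, the statement is false.

Answer: False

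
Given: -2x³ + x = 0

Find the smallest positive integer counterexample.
Testing positive integers:
x = 1: LHS = -2·1³ + 1 = -1; -1 = 0 — FAILS  ← smallest positive counterexample

Answer: x = 1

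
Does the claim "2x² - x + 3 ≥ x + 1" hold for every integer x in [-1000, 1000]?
Over all integers in [-1000, 1000], LHS − RHS is smallest at x = 0, where it equals 2:
x = 0: LHS = 2·0² - 0 + 3 = 3, RHS = 0 + 1 = 1; 3 ≥ 1 — holds
At the ends of the range:
x = -1000: LHS = 2·(-1000)² - (-1000) + 3 = 2001003, RHS = (-1000) + 1 = -999; 2001003 ≥ -999 — holds
x = 1000: LHS = 2·1000² - 1000 + 3 = 1999003, RHS = 1000 + 1 = 1001; 1999003 ≥ 1001 — holds
Hence LHS − RHS is never negative, i.e. LHS ≥ RHS throughout, so the relation holds for every integer in [-1000, 1000].

No counterexample exists.

Answer: True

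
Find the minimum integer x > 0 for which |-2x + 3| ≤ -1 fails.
Testing positive integers:
x = 1: LHS = |-2·1 + 3| = |1| = 1; 1 ≤ -1 — FAILS  ← smallest positive counterexample

Answer: x = 1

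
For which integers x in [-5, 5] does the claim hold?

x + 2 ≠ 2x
Holds for: {-5, -4, -3, -2, -1, 0, 1, 3, 4, 5}
Fails for: {2}

Answer: {-5, -4, -3, -2, -1, 0, 1, 3, 4, 5}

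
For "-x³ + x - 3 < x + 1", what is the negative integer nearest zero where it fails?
Testing negative integers from -1 downward:
x = -1: LHS = -(-1)³ + (-1) - 3 = -3, RHS = (-1) + 1 = 0; -3 < 0 — holds
x = -2: LHS = -(-2)³ + (-2) - 3 = 3, RHS = (-2) + 1 = -1; 3 < -1 — FAILS  ← closest negative counterexample to 0

Answer: x = -2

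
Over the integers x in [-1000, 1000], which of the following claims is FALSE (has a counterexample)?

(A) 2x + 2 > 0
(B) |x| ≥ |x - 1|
(A) x = -1: LHS = 2·(-1) + 2 = 0; 0 > 0 — FAILS
(B) x = 0: LHS = |0| = 0, RHS = |0 - 1| = |-1| = 1; 0 ≥ 1 — FAILS

Answer: Both A and B are false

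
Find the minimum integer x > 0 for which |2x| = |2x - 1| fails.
Testing positive integers:
x = 1: LHS = |2·1| = |2| = 2, RHS = |2·1 - 1| = |1| = 1; 2 = 1 — FAILS  ← smallest positive counterexample

Answer: x = 1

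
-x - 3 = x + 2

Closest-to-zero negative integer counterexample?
Testing negative integers from -1 downward:
x = -1: LHS = -(-1) - 3 = -2, RHS = (-1) + 2 = 1; -2 = 1 — FAILS  ← closest negative counterexample to 0

Answer: x = -1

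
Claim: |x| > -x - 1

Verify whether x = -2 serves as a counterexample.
Substitute x = -2 into the relation:
x = -2: LHS = |-2| = 2, RHS = -(-2) - 1 = 1; 2 > 1 — holds

The relation holds at x = -2, so it is not a counterexample.

Answer: No, x = -2 is not a counterexample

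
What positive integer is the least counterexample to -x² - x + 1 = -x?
Testing positive integers:
x = 1: LHS = -1² - 1 + 1 = -1; -1 = -1 — holds
x = 2: LHS = -2² - 2 + 1 = -5; -5 = -2 — FAILS  ← smallest positive counterexample

Answer: x = 2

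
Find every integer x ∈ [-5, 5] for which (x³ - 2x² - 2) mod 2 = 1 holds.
Holds for: {-5, -3, -1, 1, 3, 5}
Fails for: {-4, -2, 0, 2, 4}

Answer: {-5, -3, -1, 1, 3, 5}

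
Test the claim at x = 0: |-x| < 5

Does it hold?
x = 0: LHS = |-0| = |0| = 0; 0 < 5 — holds

The relation is satisfied at x = 0.

Answer: Yes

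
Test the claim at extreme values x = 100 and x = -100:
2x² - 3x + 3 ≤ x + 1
x = 100: LHS = 2·100² - 3·100 + 3 = 19703, RHS = 100 + 1 = 101; 19703 ≤ 101 — FAILS
x = -100: LHS = 2·(-100)² - 3·(-100) + 3 = 20303, RHS = (-100) + 1 = -99; 20303 ≤ -99 — FAILS

Answer: No, fails for both x = 100 and x = -100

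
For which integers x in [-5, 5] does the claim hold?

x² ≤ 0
Holds for: {0}
Fails for: {-5, -4, -3, -2, -1, 1, 2, 3, 4, 5}

Answer: {0}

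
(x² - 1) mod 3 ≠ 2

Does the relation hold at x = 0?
x = 0: LHS = (0² - 1) mod 3 = (-1) mod 3 = 2; 2 ≠ 2 — FAILS

The relation fails at x = 0, so x = 0 is a counterexample.

Answer: No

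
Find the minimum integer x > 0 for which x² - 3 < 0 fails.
Testing positive integers:
x = 1: LHS = 1² - 3 = -2; -2 < 0 — holds
x = 2: LHS = 2² - 3 = 1; 1 < 0 — FAILS  ← smallest positive counterexample

Answer: x = 2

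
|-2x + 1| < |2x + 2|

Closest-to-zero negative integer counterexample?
Testing negative integers from -1 downward:
x = -1: LHS = |-2·(-1) + 1| = |3| = 3, RHS = |2·(-1) + 2| = |0| = 0; 3 < 0 — FAILS  ← closest negative counterexample to 0

Answer: x = -1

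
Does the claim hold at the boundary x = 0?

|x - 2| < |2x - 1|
x = 0: LHS = |0 - 2| = |-2| = 2, RHS = |2·0 - 1| = |-1| = 1; 2 < 1 — FAILS

The relation fails at x = 0, so x = 0 is a counterexample.

Answer: No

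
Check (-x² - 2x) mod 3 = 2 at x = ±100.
x = 100: LHS = (-100² - 2·100) mod 3 = (-10200) mod 3 = 0; 0 = 2 — FAILS
x = -100: LHS = (-(-100)² - 2·(-100)) mod 3 = (-9800) mod 3 = 1; 1 = 2 — FAILS

Answer: No, fails for both x = 100 and x = -100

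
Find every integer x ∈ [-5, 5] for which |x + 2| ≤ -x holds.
Holds for: {-5, -4, -3, -2, -1}
Fails for: {0, 1, 2, 3, 4, 5}

Answer: {-5, -4, -3, -2, -1}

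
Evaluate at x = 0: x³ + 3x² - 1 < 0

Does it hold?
x = 0: LHS = 0³ + 3·0² - 1 = -1; -1 < 0 — holds

The relation is satisfied at x = 0.

Answer: Yes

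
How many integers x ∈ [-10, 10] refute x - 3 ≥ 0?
Counterexamples in [-10, 10]: {-10, -9, -8, -7, -6, -5, -4, -3, -2, -1, 0, 1, 2}.

Counting them gives 13 values.

Answer: 13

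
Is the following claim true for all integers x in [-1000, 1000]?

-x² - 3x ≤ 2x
The claim fails at x = -1:
x = -1: LHS = -(-1)² - 3·(-1) = 2, RHS = 2·(-1) = -2; 2 ≤ -2 — FAILS

Because a single integer refutes it, the statement is false.

Answer: False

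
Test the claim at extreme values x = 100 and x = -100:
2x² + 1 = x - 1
x = 100: LHS = 2·100² + 1 = 20001, RHS = 100 - 1 = 99; 20001 = 99 — FAILS
x = -100: LHS = 2·(-100)² + 1 = 20001, RHS = (-100) - 1 = -101; 20001 = -101 — FAILS

Answer: No, fails for both x = 100 and x = -100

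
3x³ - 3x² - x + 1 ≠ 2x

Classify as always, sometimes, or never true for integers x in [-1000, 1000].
Track d = LHS − RHS over the integers in [-1000, 1000]. Equality would need d = 0, but d changes sign only between consecutive integers, jumping over 0:
x = -1: LHS = 3·(-1)³ - 3·(-1)² - (-1) + 1 = -4, RHS = 2·(-1) = -2; -4 ≠ -2 — holds  (d = -2)
x = 0: LHS = 3·0³ - 3·0² - 0 + 1 = 1, RHS = 2·0 = 0; 1 ≠ 0 — holds  (d = 1)
x = 0: LHS = 3·0³ - 3·0² - 0 + 1 = 1, RHS = 2·0 = 0; 1 ≠ 0 — holds  (d = 1)
x = 1: LHS = 3·1³ - 3·1² - 1 + 1 = 0, RHS = 2·1 = 2; 0 ≠ 2 — holds  (d = -2)
x = 1: LHS = 3·1³ - 3·1² - 1 + 1 = 0, RHS = 2·1 = 2; 0 ≠ 2 — holds  (d = -2)
x = 2: LHS = 3·2³ - 3·2² - 2 + 1 = 11, RHS = 2·2 = 4; 11 ≠ 4 — holds  (d = 7)
Away from these crossings d keeps a constant sign, and checking every integer in [-1000, 1000] confirms d ≠ 0 throughout. Hence the two sides are never equal, so the relation holds for every integer in [-1000, 1000].

No counterexample exists.

Answer: Always true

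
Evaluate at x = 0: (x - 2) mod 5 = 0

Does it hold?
x = 0: LHS = (0 - 2) mod 5 = (-2) mod 5 = 3; 3 = 0 — FAILS

The relation fails at x = 0, so x = 0 is a counterexample.

Answer: No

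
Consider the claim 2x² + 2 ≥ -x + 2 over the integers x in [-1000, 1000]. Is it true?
Over all integers in [-1000, 1000], LHS − RHS is smallest at x = 0, where it equals 0:
x = 0: LHS = 2·0² + 2 = 2, RHS = -0 + 2 = 2; 2 ≥ 2 — holds
At the ends of the range:
x = -1000: LHS = 2·(-1000)² + 2 = 2000002, RHS = -(-1000) + 2 = 1002; 2000002 ≥ 1002 — holds
x = 1000: LHS = 2·1000² + 2 = 2000002, RHS = -1000 + 2 = -998; 2000002 ≥ -998 — holds
Hence LHS − RHS is never negative, i.e. LHS ≥ RHS throughout, so the relation holds for every integer in [-1000, 1000].

No counterexample exists.

Answer: True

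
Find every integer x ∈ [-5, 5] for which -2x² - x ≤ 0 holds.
Over all integers in [-5, 5], LHS − RHS is largest at x = 0, where it equals 0:
x = 0: LHS = -2·0² - 0 = 0; 0 ≤ 0 — holds
At the ends of the range:
x = -5: LHS = -2·(-5)² - (-5) = -45; -45 ≤ 0 — holds
x = 5: LHS = -2·5² - 5 = -55; -55 ≤ 0 — holds
Hence LHS − RHS is never positive, i.e. LHS ≤ RHS throughout, so the relation holds for every integer in [-5, 5].

Answer: All integers in [-5, 5]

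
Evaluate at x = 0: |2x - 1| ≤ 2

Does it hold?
x = 0: LHS = |2·0 - 1| = |-1| = 1; 1 ≤ 2 — holds

The relation is satisfied at x = 0.

Answer: Yes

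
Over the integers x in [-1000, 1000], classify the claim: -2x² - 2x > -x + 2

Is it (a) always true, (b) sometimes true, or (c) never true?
Over all integers in [-1000, 1000], LHS − RHS is largest at x = 0, where it equals -2:
x = 0: LHS = -2·0² - 2·0 = 0, RHS = -0 + 2 = 2; 0 > 2 — FAILS
At the ends of the range:
x = -1000: LHS = -2·(-1000)² - 2·(-1000) = -1998000, RHS = -(-1000) + 2 = 1002; -1998000 > 1002 — FAILS
x = 1000: LHS = -2·1000² - 2·1000 = -2002000, RHS = -1000 + 2 = -998; -2002000 > -998 — FAILS
Hence LHS − RHS is never positive, i.e. LHS ≤ RHS throughout, so the claimed relation (>) fails for every integer in [-1000, 1000].

No integer in the range satisfies it.

Answer: Never true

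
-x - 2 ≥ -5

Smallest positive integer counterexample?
Testing positive integers:
x = 1: LHS = -1 - 2 = -3; -3 ≥ -5 — holds
x = 2: LHS = -2 - 2 = -4; -4 ≥ -5 — holds
x = 3: LHS = -3 - 2 = -5; -5 ≥ -5 — holds
x = 4: LHS = -4 - 2 = -6; -6 ≥ -5 — FAILS  ← smallest positive counterexample

Answer: x = 4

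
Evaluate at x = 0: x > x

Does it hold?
x = 0: 0 > 0 — FAILS

The relation fails at x = 0, so x = 0 is a counterexample.

Answer: No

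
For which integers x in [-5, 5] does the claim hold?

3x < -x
Holds for: {-5, -4, -3, -2, -1}
Fails for: {0, 1, 2, 3, 4, 5}

Answer: {-5, -4, -3, -2, -1}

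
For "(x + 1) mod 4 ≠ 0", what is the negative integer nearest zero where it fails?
Testing negative integers from -1 downward:
x = -1: LHS = ((-1) + 1) mod 4 = 0 mod 4 = 0; 0 ≠ 0 — FAILS  ← closest negative counterexample to 0

Answer: x = -1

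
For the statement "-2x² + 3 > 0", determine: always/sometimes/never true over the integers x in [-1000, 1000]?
Holds at x = 0: LHS = -2·0² + 3 = 3; 3 > 0 — holds
Fails at x = 2: LHS = -2·2² + 3 = -5; -5 > 0 — FAILS
It is satisfied by some integers in the range but not all.

Answer: Sometimes true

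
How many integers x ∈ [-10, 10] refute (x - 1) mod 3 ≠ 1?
Counterexamples in [-10, 10]: {-10, -7, -4, -1, 2, 5, 8}.

Counting them gives 7 values.

Answer: 7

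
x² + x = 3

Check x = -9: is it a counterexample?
Substitute x = -9 into the relation:
x = -9: LHS = (-9)² + (-9) = 72; 72 = 3 — FAILS

Since the claim fails at x = -9, this value is a counterexample.

Answer: Yes, x = -9 is a counterexample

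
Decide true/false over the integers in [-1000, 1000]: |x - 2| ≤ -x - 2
The claim fails at x = 0:
x = 0: LHS = |0 - 2| = |-2| = 2, RHS = -0 - 2 = -2; 2 ≤ -2 — FAILS

Because a single integer refutes it, the statement is false.

Answer: False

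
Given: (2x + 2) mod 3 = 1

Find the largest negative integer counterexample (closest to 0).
Testing negative integers from -1 downward:
x = -1: LHS = (2·(-1) + 2) mod 3 = 0 mod 3 = 0; 0 = 1 — FAILS  ← closest negative counterexample to 0

Answer: x = -1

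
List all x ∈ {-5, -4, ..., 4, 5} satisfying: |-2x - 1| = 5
Holds for: {-3, 2}
Fails for: {-5, -4, -2, -1, 0, 1, 3, 4, 5}

Answer: {-3, 2}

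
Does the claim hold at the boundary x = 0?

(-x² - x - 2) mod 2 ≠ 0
x = 0: LHS = (-0² - 0 - 2) mod 2 = (-2) mod 2 = 0; 0 ≠ 0 — FAILS

The relation fails at x = 0, so x = 0 is a counterexample.

Answer: No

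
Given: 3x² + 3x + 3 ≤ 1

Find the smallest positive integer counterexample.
Testing positive integers:
x = 1: LHS = 3·1² + 3·1 + 3 = 9; 9 ≤ 1 — FAILS  ← smallest positive counterexample

Answer: x = 1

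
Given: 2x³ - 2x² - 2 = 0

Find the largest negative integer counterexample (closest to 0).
Testing negative integers from -1 downward:
x = -1: LHS = 2·(-1)³ - 2·(-1)² - 2 = -6; -6 = 0 — FAILS  ← closest negative counterexample to 0

Answer: x = -1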